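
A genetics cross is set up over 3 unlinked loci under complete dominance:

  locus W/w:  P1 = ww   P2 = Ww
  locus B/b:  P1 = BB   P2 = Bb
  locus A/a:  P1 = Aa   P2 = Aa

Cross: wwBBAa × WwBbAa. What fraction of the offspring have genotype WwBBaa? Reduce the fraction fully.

wwBBAa gametes: wBA×4, wBa×4
WwBbAa gametes: WBA×1, WBa×1, WbA×1, Wba×1, wBA×1, wBa×1, wbA×1, wba×1
wwBBAa×WwBbAa grid (8·8=64): WwBBAA=4 WwBBAa=8 WwBBaa=4 WwBbAA=4 WwBbAa=8 WwBbaa=4 wwBBAA=4 wwBBAa=8 wwBBaa=4 wwBbAA=4 wwBbAa=8 wwBbaa=4
WwBBaa hits 4/64; gcd=4; 4÷4/64÷4 = 1/16

P(WwBBaa) = 1/16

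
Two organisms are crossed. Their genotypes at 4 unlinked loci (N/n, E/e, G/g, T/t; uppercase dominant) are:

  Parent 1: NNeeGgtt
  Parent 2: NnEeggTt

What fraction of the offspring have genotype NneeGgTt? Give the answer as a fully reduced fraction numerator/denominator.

NNeeGgtt gametes: NeGt×8, Negt×8
NnEeggTt gametes: NEgT×2, NEgt×2, NegT×2, Negt×2, nEgT×2, nEgt×2, negT×2, negt×2
NNeeGgtt×NnEeggTt grid (16·16=256): NNEeGgTt=16 NNEeGgtt=16 NNEeggTt=16 NNEeggtt=16 NNeeGgTt=16 NNeeGgtt=16 NNeeggTt=16 NNeeggtt=16 NnEeGgTt=16 NnEeGgtt=16 NnEeggTt=16 NnEeggtt=16 NneeGgTt=16 NneeGgtt=16 NneeggTt=16 Nneeggtt=16
NneeGgTt hits 16/256; gcd=16; 16÷16/256÷16 = 1/16

P(NneeGgTt) = 1/16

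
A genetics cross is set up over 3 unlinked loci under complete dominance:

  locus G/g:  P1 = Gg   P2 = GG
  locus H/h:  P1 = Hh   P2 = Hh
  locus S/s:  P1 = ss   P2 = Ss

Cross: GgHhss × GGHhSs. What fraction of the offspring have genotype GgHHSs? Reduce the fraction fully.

P(GgHHSs) = 1/16

GgHhss gametes: GHs×2, Ghs×2, gHs×2, ghs×2
GGHhSs gametes: GHS×2, GHs×2, GhS×2, Ghs×2
GgHhss×GGHhSs grid (8·8=64): GGHHSs=4 GGHHss=4 GGHhSs=8 GGHhss=8 GGhhSs=4 GGhhss=4 GgHHSs=4 GgHHss=4 GgHhSs=8 GgHhss=8 GghhSs=4 Gghhss=4
GgHHSs hits 4/64; gcd=4; 4÷4/64÷4 = 1/16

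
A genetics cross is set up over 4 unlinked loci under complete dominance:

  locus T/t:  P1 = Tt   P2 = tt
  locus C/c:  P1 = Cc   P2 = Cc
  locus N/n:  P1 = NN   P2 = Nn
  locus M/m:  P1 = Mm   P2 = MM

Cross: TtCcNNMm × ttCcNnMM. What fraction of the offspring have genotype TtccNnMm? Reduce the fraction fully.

TtCcNNMm gametes: TCNM×2, TCNm×2, TcNM×2, TcNm×2, tCNM×2, tCNm×2, tcNM×2, tcNm×2
ttCcNnMM gametes: tCNM×4, tCnM×4, tcNM×4, tcnM×4
TtCcNNMm×ttCcNnMM grid (16·16=256): TtCCNNMM=8 TtCCNNMm=8 TtCCNnMM=8 TtCCNnMm=8 TtCcNNMM=16 TtCcNNMm=16 TtCcNnMM=16 TtCcNnMm=16 TtccNNMM=8 TtccNNMm=8 TtccNnMM=8 TtccNnMm=8 ttCCNNMM=8 ttCCNNMm=8 ttCCNnMM=8 ttCCNnMm=8 ttCcNNMM=16 ttCcNNMm=16 ttCcNnMM=16 ttCcNnMm=16 ttccNNMM=8 ttccNNMm=8 ttccNnMM=8 ttccNnMm=8
TtccNnMm hits 8/256; gcd=8; 8÷8/256÷8 = 1/32

P(TtccNnMm) = 1/32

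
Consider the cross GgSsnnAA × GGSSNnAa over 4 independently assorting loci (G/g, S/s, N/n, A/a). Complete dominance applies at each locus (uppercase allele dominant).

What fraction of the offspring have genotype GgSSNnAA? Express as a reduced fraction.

P(GgSSNnAA) = 1/16

GgSsnnAA gametes: GSnA×4, GsnA×4, gSnA×4, gsnA×4
GGSSNnAa gametes: GSNA×4, GSNa×4, GSnA×4, GSna×4
GgSsnnAA×GGSSNnAa grid (16·16=256): GGSSNnAA=16 GGSSNnAa=16 GGSSnnAA=16 GGSSnnAa=16 GGSsNnAA=16 GGSsNnAa=16 GGSsnnAA=16 GGSsnnAa=16 GgSSNnAA=16 GgSSNnAa=16 GgSSnnAA=16 GgSSnnAa=16 GgSsNnAA=16 GgSsNnAa=16 GgSsnnAA=16 GgSsnnAa=16
GgSSNnAA hits 16/256; gcd=16; 16÷16/256÷16 = 1/16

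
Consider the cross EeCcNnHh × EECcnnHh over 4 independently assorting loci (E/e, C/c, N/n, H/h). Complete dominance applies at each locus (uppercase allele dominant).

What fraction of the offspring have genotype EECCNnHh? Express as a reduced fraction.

EeCcNnHh gametes: ECNH×1, ECNh×1, ECnH×1, ECnh×1, EcNH×1, EcNh×1, EcnH×1, Ecnh×1, eCNH×1, eCNh×1, eCnH×1, eCnh×1, ecNH×1, ecNh×1, ecnH×1, ecnh×1
EECcnnHh gametes: ECnH×4, ECnh×4, EcnH×4, Ecnh×4
EeCcNnHh×EECcnnHh grid (16·16=256): EECCNnHH=4 EECCNnHh=8 EECCNnhh=4 EECCnnHH=4 EECCnnHh=8 EECCnnhh=4 EECcNnHH=8 EECcNnHh=16 EECcNnhh=8 EECcnnHH=8 EECcnnHh=16 EECcnnhh=8 EEccNnHH=4 EEccNnHh=8 EEccNnhh=4 EEccnnHH=4 EEccnnHh=8 EEccnnhh=4 EeCCNnHH=4 EeCCNnHh=8 EeCCNnhh=4 EeCCnnHH=4 EeCCnnHh=8 EeCCnnhh=4 EeCcNnHH=8 EeCcNnHh=16 EeCcNnhh=8 EeCcnnHH=8 EeCcnnHh=16 EeCcnnhh=8 EeccNnHH=4 EeccNnHh=8 EeccNnhh=4 EeccnnHH=4 EeccnnHh=8 Eeccnnhh=4
EECCNnHh hits 8/256; gcd=8; 8÷8/256÷8 = 1/32

P(EECCNnHh) = 1/32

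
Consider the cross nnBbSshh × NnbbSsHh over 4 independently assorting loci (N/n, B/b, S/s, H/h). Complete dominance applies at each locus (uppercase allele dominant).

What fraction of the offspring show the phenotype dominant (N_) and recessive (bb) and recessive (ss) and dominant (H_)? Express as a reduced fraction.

nnBbSshh gametes: nBSh×4, nBsh×4, nbSh×4, nbsh×4
NnbbSsHh gametes: NbSH×2, NbSh×2, NbsH×2, Nbsh×2, nbSH×2, nbSh×2, nbsH×2, nbsh×2
nnBbSshh×NnbbSsHh grid (16·16=256): NnBbSSHh=8 NnBbSShh=8 NnBbSsHh=16 NnBbSshh=16 NnBbssHh=8 NnBbsshh=8 NnbbSSHh=8 NnbbSShh=8 NnbbSsHh=16 NnbbSshh=16 NnbbssHh=8 Nnbbsshh=8 nnBbSSHh=8 nnBbSShh=8 nnBbSsHh=16 nnBbSshh=16 nnBbssHh=8 nnBbsshh=8 nnbbSSHh=8 nnbbSShh=8 nnbbSsHh=16 nnbbSshh=16 nnbbssHh=8 nnbbsshh=8
N_ bb ss H_ hits 8/256; gcd=8; 8÷8/256÷8 = 1/32

P(N_ bb ss H_) = 1/32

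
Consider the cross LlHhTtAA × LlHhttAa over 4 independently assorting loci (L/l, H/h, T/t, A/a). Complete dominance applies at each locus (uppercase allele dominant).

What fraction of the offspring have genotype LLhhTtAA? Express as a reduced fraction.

LlHhTtAA gametes: LHTA×2, LHtA×2, LhTA×2, LhtA×2, lHTA×2, lHtA×2, lhTA×2, lhtA×2
LlHhttAa gametes: LHtA×2, LHta×2, LhtA×2, Lhta×2, lHtA×2, lHta×2, lhtA×2, lhta×2
LlHhTtAA×LlHhttAa grid (16·16=256): LLHHTtAA=4 LLHHTtAa=4 LLHHttAA=4 LLHHttAa=4 LLHhTtAA=8 LLHhTtAa=8 LLHhttAA=8 LLHhttAa=8 LLhhTtAA=4 LLhhTtAa=4 LLhhttAA=4 LLhhttAa=4 LlHHTtAA=8 LlHHTtAa=8 LlHHttAA=8 LlHHttAa=8 LlHhTtAA=16 LlHhTtAa=16 LlHhttAA=16 LlHhttAa=16 LlhhTtAA=8 LlhhTtAa=8 LlhhttAA=8 LlhhttAa=8 llHHTtAA=4 llHHTtAa=4 llHHttAA=4 llHHttAa=4 llHhTtAA=8 llHhTtAa=8 llHhttAA=8 llHhttAa=8 llhhTtAA=4 llhhTtAa=4 llhhttAA=4 llhhttAa=4
LLhhTtAA hits 4/256; gcd=4; 4÷4/256÷4 = 1/64

P(LLhhTtAA) = 1/64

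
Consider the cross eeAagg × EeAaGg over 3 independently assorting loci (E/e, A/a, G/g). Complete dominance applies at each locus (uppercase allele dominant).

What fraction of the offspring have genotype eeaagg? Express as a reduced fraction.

eeAagg gametes: eAg×4, eag×4
EeAaGg gametes: EAG×1, EAg×1, EaG×1, Eag×1, eAG×1, eAg×1, eaG×1, eag×1
eeAagg×EeAaGg grid (8·8=64): EeAAGg=4 EeAAgg=4 EeAaGg=8 EeAagg=8 EeaaGg=4 Eeaagg=4 eeAAGg=4 eeAAgg=4 eeAaGg=8 eeAagg=8 eeaaGg=4 eeaagg=4
eeaagg hits 4/64; gcd=4; 4÷4/64÷4 = 1/16

P(eeaagg) = 1/16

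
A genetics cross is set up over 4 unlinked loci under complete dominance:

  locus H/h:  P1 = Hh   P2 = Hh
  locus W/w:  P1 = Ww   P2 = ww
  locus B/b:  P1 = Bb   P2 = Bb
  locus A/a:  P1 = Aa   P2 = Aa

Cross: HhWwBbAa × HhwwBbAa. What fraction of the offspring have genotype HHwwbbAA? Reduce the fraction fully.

P(HHwwbbAA) = 1/128

HhWwBbAa gametes: HWBA×1, HWBa×1, HWbA×1, HWba×1, HwBA×1, HwBa×1, HwbA×1, Hwba×1, hWBA×1, hWBa×1, hWbA×1, hWba×1, hwBA×1, hwBa×1, hwbA×1, hwba×1
HhwwBbAa gametes: HwBA×2, HwBa×2, HwbA×2, Hwba×2, hwBA×2, hwBa×2, hwbA×2, hwba×2
HhWwBbAa×HhwwBbAa grid (16·16=256): HHWwBBAA=2 HHWwBBAa=4 HHWwBBaa=2 HHWwBbAA=4 HHWwBbAa=8 HHWwBbaa=4 HHWwbbAA=2 HHWwbbAa=4 HHWwbbaa=2 HHwwBBAA=2 HHwwBBAa=4 HHwwBBaa=2 HHwwBbAA=4 HHwwBbAa=8 HHwwBbaa=4 HHwwbbAA=2 HHwwbbAa=4 HHwwbbaa=2 HhWwBBAA=4 HhWwBBAa=8 HhWwBBaa=4 HhWwBbAA=8 HhWwBbAa=16 HhWwBbaa=8 HhWwbbAA=4 HhWwbbAa=8 HhWwbbaa=4 HhwwBBAA=4 HhwwBBAa=8 HhwwBBaa=4 HhwwBbAA=8 HhwwBbAa=16 HhwwBbaa=8 HhwwbbAA=4 HhwwbbAa=8 Hhwwbbaa=4 hhWwBBAA=2 hhWwBBAa=4 hhWwBBaa=2 hhWwBbAA=4 hhWwBbAa=8 hhWwBbaa=4 hhWwbbAA=2 hhWwbbAa=4 hhWwbbaa=2 hhwwBBAA=2 hhwwBBAa=4 hhwwBBaa=2 hhwwBbAA=4 hhwwBbAa=8 hhwwBbaa=4 hhwwbbAA=2 hhwwbbAa=4 hhwwbbaa=2
HHwwbbAA hits 2/256; gcd=2; 2÷2/256÷2 = 1/128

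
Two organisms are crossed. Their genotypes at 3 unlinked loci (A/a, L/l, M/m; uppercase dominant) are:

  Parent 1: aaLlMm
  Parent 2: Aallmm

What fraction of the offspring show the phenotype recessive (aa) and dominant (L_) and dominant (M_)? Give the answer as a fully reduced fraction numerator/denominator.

P(aa L_ M_) = 1/8

aaLlMm gametes: aLM×2, aLm×2, alM×2, alm×2
Aallmm gametes: Alm×4, alm×4
aaLlMm×Aallmm grid (8·8=64): AaLlMm=8 AaLlmm=8 AallMm=8 Aallmm=8 aaLlMm=8 aaLlmm=8 aallMm=8 aallmm=8
aa L_ M_ hits 8/64; gcd=8; 8÷8/64÷8 = 1/8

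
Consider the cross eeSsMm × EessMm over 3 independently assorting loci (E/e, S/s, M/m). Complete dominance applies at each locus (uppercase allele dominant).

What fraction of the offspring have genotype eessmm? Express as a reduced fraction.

eeSsMm gametes: eSM×2, eSm×2, esM×2, esm×2
EessMm gametes: EsM×2, Esm×2, esM×2, esm×2
eeSsMm×EessMm grid (8·8=64): EeSsMM=4 EeSsMm=8 EeSsmm=4 EessMM=4 EessMm=8 Eessmm=4 eeSsMM=4 eeSsMm=8 eeSsmm=4 eessMM=4 eessMm=8 eessmm=4
eessmm hits 4/64; gcd=4; 4÷4/64÷4 = 1/16

P(eessmm) = 1/16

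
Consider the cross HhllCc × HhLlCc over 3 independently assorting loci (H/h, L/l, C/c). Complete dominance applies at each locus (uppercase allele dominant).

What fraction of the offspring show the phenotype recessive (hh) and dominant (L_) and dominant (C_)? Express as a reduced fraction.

P(hh L_ C_) = 3/32

HhllCc gametes: HlC×2, Hlc×2, hlC×2, hlc×2
HhLlCc gametes: HLC×1, HLc×1, HlC×1, Hlc×1, hLC×1, hLc×1, hlC×1, hlc×1
HhllCc×HhLlCc grid (8·8=64): HHLlCC=2 HHLlCc=4 HHLlcc=2 HHllCC=2 HHllCc=4 HHllcc=2 HhLlCC=4 HhLlCc=8 HhLlcc=4 HhllCC=4 HhllCc=8 Hhllcc=4 hhLlCC=2 hhLlCc=4 hhLlcc=2 hhllCC=2 hhllCc=4 hhllcc=2
hh L_ C_ hits 6/64; gcd=2; 6÷2/64÷2 = 3/32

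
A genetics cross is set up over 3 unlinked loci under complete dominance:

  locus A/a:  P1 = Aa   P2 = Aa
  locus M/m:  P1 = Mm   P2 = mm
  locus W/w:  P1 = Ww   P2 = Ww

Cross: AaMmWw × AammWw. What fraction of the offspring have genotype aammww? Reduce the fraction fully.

AaMmWw gametes: AMW×1, AMw×1, AmW×1, Amw×1, aMW×1, aMw×1, amW×1, amw×1
AammWw gametes: AmW×2, Amw×2, amW×2, amw×2
AaMmWw×AammWw grid (8·8=64): AAMmWW=2 AAMmWw=4 AAMmww=2 AAmmWW=2 AAmmWw=4 AAmmww=2 AaMmWW=4 AaMmWw=8 AaMmww=4 AammWW=4 AammWw=8 Aammww=4 aaMmWW=2 aaMmWw=4 aaMmww=2 aammWW=2 aammWw=4 aammww=2
aammww hits 2/64; gcd=2; 2÷2/64÷2 = 1/32

P(aammww) = 1/32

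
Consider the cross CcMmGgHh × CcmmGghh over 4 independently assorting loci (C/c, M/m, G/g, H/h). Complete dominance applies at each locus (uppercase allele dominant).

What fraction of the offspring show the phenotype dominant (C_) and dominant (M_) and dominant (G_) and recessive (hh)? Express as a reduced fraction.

P(C_ M_ G_ hh) = 9/64

CcMmGgHh gametes: CMGH×1, CMGh×1, CMgH×1, CMgh×1, CmGH×1, CmGh×1, CmgH×1, Cmgh×1, cMGH×1, cMGh×1, cMgH×1, cMgh×1, cmGH×1, cmGh×1, cmgH×1, cmgh×1
CcmmGghh gametes: CmGh×4, Cmgh×4, cmGh×4, cmgh×4
CcMmGgHh×CcmmGghh grid (16·16=256): CCMmGGHh=4 CCMmGGhh=4 CCMmGgHh=8 CCMmGghh=8 CCMmggHh=4 CCMmgghh=4 CCmmGGHh=4 CCmmGGhh=4 CCmmGgHh=8 CCmmGghh=8 CCmmggHh=4 CCmmgghh=4 CcMmGGHh=8 CcMmGGhh=8 CcMmGgHh=16 CcMmGghh=16 CcMmggHh=8 CcMmgghh=8 CcmmGGHh=8 CcmmGGhh=8 CcmmGgHh=16 CcmmGghh=16 CcmmggHh=8 Ccmmgghh=8 ccMmGGHh=4 ccMmGGhh=4 ccMmGgHh=8 ccMmGghh=8 ccMmggHh=4 ccMmgghh=4 ccmmGGHh=4 ccmmGGhh=4 ccmmGgHh=8 ccmmGghh=8 ccmmggHh=4 ccmmgghh=4
C_ M_ G_ hh hits 36/256; gcd=4; 36÷4/256÷4 = 9/64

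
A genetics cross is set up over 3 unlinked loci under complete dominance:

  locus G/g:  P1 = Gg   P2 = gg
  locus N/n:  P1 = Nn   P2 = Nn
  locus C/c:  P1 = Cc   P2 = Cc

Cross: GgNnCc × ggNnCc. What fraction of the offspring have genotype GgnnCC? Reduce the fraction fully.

GgNnCc gametes: GNC×1, GNc×1, GnC×1, Gnc×1, gNC×1, gNc×1, gnC×1, gnc×1
ggNnCc gametes: gNC×2, gNc×2, gnC×2, gnc×2
GgNnCc×ggNnCc grid (8·8=64): GgNNCC=2 GgNNCc=4 GgNNcc=2 GgNnCC=4 GgNnCc=8 GgNncc=4 GgnnCC=2 GgnnCc=4 Ggnncc=2 ggNNCC=2 ggNNCc=4 ggNNcc=2 ggNnCC=4 ggNnCc=8 ggNncc=4 ggnnCC=2 ggnnCc=4 ggnncc=2
GgnnCC hits 2/64; gcd=2; 2÷2/64÷2 = 1/32

P(GgnnCC) = 1/32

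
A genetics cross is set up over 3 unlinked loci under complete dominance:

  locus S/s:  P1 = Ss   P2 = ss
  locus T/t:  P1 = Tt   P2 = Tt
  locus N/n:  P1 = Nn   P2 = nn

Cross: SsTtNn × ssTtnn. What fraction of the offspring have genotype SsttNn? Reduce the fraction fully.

SsTtNn gametes: STN×1, STn×1, StN×1, Stn×1, sTN×1, sTn×1, stN×1, stn×1
ssTtnn gametes: sTn×4, stn×4
SsTtNn×ssTtnn grid (8·8=64): SsTTNn=4 SsTTnn=4 SsTtNn=8 SsTtnn=8 SsttNn=4 Ssttnn=4 ssTTNn=4 ssTTnn=4 ssTtNn=8 ssTtnn=8 ssttNn=4 ssttnn=4
SsttNn hits 4/64; gcd=4; 4÷4/64÷4 = 1/16

P(SsttNn) = 1/16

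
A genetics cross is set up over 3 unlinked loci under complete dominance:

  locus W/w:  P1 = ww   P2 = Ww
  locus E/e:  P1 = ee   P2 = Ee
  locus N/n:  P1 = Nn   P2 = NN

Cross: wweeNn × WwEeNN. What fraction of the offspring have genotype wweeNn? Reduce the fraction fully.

wweeNn gametes: weN×4, wen×4
WwEeNN gametes: WEN×2, WeN×2, wEN×2, weN×2
wweeNn×WwEeNN grid (8·8=64): WwEeNN=8 WwEeNn=8 WweeNN=8 WweeNn=8 wwEeNN=8 wwEeNn=8 wweeNN=8 wweeNn=8
wweeNn hits 8/64; gcd=8; 8÷8/64÷8 = 1/8

P(wweeNn) = 1/8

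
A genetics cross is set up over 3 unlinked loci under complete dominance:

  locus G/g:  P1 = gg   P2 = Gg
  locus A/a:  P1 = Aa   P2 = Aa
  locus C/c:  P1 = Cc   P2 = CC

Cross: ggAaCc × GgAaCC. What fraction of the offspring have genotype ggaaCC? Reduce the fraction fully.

P(ggaaCC) = 1/16

ggAaCc gametes: gAC×2, gAc×2, gaC×2, gac×2
GgAaCC gametes: GAC×2, GaC×2, gAC×2, gaC×2
ggAaCc×GgAaCC grid (8·8=64): GgAACC=4 GgAACc=4 GgAaCC=8 GgAaCc=8 GgaaCC=4 GgaaCc=4 ggAACC=4 ggAACc=4 ggAaCC=8 ggAaCc=8 ggaaCC=4 ggaaCc=4
ggaaCC hits 4/64; gcd=4; 4÷4/64÷4 = 1/16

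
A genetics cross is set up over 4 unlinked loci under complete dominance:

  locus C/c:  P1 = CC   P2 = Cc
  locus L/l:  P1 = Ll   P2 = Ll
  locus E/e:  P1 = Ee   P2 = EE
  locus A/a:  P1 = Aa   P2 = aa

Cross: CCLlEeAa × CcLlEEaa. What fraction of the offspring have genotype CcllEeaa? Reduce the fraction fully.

P(CcllEeaa) = 1/32

CCLlEeAa gametes: CLEA×2, CLEa×2, CLeA×2, CLea×2, ClEA×2, ClEa×2, CleA×2, Clea×2
CcLlEEaa gametes: CLEa×4, ClEa×4, cLEa×4, clEa×4
CCLlEeAa×CcLlEEaa grid (16·16=256): CCLLEEAa=8 CCLLEEaa=8 CCLLEeAa=8 CCLLEeaa=8 CCLlEEAa=16 CCLlEEaa=16 CCLlEeAa=16 CCLlEeaa=16 CCllEEAa=8 CCllEEaa=8 CCllEeAa=8 CCllEeaa=8 CcLLEEAa=8 CcLLEEaa=8 CcLLEeAa=8 CcLLEeaa=8 CcLlEEAa=16 CcLlEEaa=16 CcLlEeAa=16 CcLlEeaa=16 CcllEEAa=8 CcllEEaa=8 CcllEeAa=8 CcllEeaa=8
CcllEeaa hits 8/256; gcd=8; 8÷8/256÷8 = 1/32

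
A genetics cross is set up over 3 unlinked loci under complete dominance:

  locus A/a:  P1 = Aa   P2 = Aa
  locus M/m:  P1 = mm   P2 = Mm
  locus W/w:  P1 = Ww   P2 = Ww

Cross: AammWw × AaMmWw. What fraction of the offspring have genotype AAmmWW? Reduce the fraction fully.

P(AAmmWW) = 1/32

AammWw gametes: AmW×2, Amw×2, amW×2, amw×2
AaMmWw gametes: AMW×1, AMw×1, AmW×1, Amw×1, aMW×1, aMw×1, amW×1, amw×1
AammWw×AaMmWw grid (8·8=64): AAMmWW=2 AAMmWw=4 AAMmww=2 AAmmWW=2 AAmmWw=4 AAmmww=2 AaMmWW=4 AaMmWw=8 AaMmww=4 AammWW=4 AammWw=8 Aammww=4 aaMmWW=2 aaMmWw=4 aaMmww=2 aammWW=2 aammWw=4 aammww=2
AAmmWW hits 2/64; gcd=2; 2÷2/64÷2 = 1/32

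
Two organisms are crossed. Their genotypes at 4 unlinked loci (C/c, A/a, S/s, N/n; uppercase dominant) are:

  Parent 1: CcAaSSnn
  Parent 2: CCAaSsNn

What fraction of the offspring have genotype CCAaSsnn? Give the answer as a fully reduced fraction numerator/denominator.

CcAaSSnn gametes: CASn×4, CaSn×4, cASn×4, caSn×4
CCAaSsNn gametes: CASN×2, CASn×2, CAsN×2, CAsn×2, CaSN×2, CaSn×2, CasN×2, Casn×2
CcAaSSnn×CCAaSsNn grid (16·16=256): CCAASSNn=8 CCAASSnn=8 CCAASsNn=8 CCAASsnn=8 CCAaSSNn=16 CCAaSSnn=16 CCAaSsNn=16 CCAaSsnn=16 CCaaSSNn=8 CCaaSSnn=8 CCaaSsNn=8 CCaaSsnn=8 CcAASSNn=8 CcAASSnn=8 CcAASsNn=8 CcAASsnn=8 CcAaSSNn=16 CcAaSSnn=16 CcAaSsNn=16 CcAaSsnn=16 CcaaSSNn=8 CcaaSSnn=8 CcaaSsNn=8 CcaaSsnn=8
CCAaSsnn hits 16/256; gcd=16; 16÷16/256÷16 = 1/16

P(CCAaSsnn) = 1/16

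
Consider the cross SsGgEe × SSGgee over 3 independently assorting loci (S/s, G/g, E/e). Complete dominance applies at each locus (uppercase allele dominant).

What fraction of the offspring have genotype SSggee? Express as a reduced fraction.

P(SSggee) = 1/16

SsGgEe gametes: SGE×1, SGe×1, SgE×1, Sge×1, sGE×1, sGe×1, sgE×1, sge×1
SSGgee gametes: SGe×4, Sge×4
SsGgEe×SSGgee grid (8·8=64): SSGGEe=4 SSGGee=4 SSGgEe=8 SSGgee=8 SSggEe=4 SSggee=4 SsGGEe=4 SsGGee=4 SsGgEe=8 SsGgee=8 SsggEe=4 Ssggee=4
SSggee hits 4/64; gcd=4; 4÷4/64÷4 = 1/16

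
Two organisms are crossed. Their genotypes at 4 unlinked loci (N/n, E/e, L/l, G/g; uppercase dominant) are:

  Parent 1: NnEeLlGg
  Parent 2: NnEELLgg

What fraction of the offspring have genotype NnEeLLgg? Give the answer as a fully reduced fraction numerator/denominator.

P(NnEeLLgg) = 1/16

NnEeLlGg gametes: NELG×1, NELg×1, NElG×1, NElg×1, NeLG×1, NeLg×1, NelG×1, Nelg×1, nELG×1, nELg×1, nElG×1, nElg×1, neLG×1, neLg×1, nelG×1, nelg×1
NnEELLgg gametes: NELg×8, nELg×8
NnEeLlGg×NnEELLgg grid (16·16=256): NNEELLGg=8 NNEELLgg=8 NNEELlGg=8 NNEELlgg=8 NNEeLLGg=8 NNEeLLgg=8 NNEeLlGg=8 NNEeLlgg=8 NnEELLGg=16 NnEELLgg=16 NnEELlGg=16 NnEELlgg=16 NnEeLLGg=16 NnEeLLgg=16 NnEeLlGg=16 NnEeLlgg=16 nnEELLGg=8 nnEELLgg=8 nnEELlGg=8 nnEELlgg=8 nnEeLLGg=8 nnEeLLgg=8 nnEeLlGg=8 nnEeLlgg=8
NnEeLLgg hits 16/256; gcd=16; 16÷16/256÷16 = 1/16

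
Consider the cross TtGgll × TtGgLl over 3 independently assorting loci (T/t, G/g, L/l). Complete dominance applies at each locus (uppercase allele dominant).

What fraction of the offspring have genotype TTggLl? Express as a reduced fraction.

TtGgll gametes: TGl×2, Tgl×2, tGl×2, tgl×2
TtGgLl gametes: TGL×1, TGl×1, TgL×1, Tgl×1, tGL×1, tGl×1, tgL×1, tgl×1
TtGgll×TtGgLl grid (8·8=64): TTGGLl=2 TTGGll=2 TTGgLl=4 TTGgll=4 TTggLl=2 TTggll=2 TtGGLl=4 TtGGll=4 TtGgLl=8 TtGgll=8 TtggLl=4 Ttggll=4 ttGGLl=2 ttGGll=2 ttGgLl=4 ttGgll=4 ttggLl=2 ttggll=2
TTggLl hits 2/64; gcd=2; 2÷2/64÷2 = 1/32

P(TTggLl) = 1/32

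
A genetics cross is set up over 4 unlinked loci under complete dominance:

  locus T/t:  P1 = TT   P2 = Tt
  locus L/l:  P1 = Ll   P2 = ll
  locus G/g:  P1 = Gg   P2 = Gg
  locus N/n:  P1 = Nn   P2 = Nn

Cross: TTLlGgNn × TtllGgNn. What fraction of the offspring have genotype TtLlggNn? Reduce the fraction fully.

P(TtLlggNn) = 1/32

TTLlGgNn gametes: TLGN×2, TLGn×2, TLgN×2, TLgn×2, TlGN×2, TlGn×2, TlgN×2, Tlgn×2
TtllGgNn gametes: TlGN×2, TlGn×2, TlgN×2, Tlgn×2, tlGN×2, tlGn×2, tlgN×2, tlgn×2
TTLlGgNn×TtllGgNn grid (16·16=256): TTLlGGNN=4 TTLlGGNn=8 TTLlGGnn=4 TTLlGgNN=8 TTLlGgNn=16 TTLlGgnn=8 TTLlggNN=4 TTLlggNn=8 TTLlggnn=4 TTllGGNN=4 TTllGGNn=8 TTllGGnn=4 TTllGgNN=8 TTllGgNn=16 TTllGgnn=8 TTllggNN=4 TTllggNn=8 TTllggnn=4 TtLlGGNN=4 TtLlGGNn=8 TtLlGGnn=4 TtLlGgNN=8 TtLlGgNn=16 TtLlGgnn=8 TtLlggNN=4 TtLlggNn=8 TtLlggnn=4 TtllGGNN=4 TtllGGNn=8 TtllGGnn=4 TtllGgNN=8 TtllGgNn=16 TtllGgnn=8 TtllggNN=4 TtllggNn=8 Ttllggnn=4
TtLlggNn hits 8/256; gcd=8; 8÷8/256÷8 = 1/32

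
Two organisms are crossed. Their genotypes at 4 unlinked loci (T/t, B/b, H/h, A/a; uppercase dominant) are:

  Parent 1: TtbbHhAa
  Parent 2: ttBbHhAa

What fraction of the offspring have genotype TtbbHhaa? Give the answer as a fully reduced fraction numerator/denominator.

P(TtbbHhaa) = 1/32

TtbbHhAa gametes: TbHA×2, TbHa×2, TbhA×2, Tbha×2, tbHA×2, tbHa×2, tbhA×2, tbha×2
ttBbHhAa gametes: tBHA×2, tBHa×2, tBhA×2, tBha×2, tbHA×2, tbHa×2, tbhA×2, tbha×2
TtbbHhAa×ttBbHhAa grid (16·16=256): TtBbHHAA=4 TtBbHHAa=8 TtBbHHaa=4 TtBbHhAA=8 TtBbHhAa=16 TtBbHhaa=8 TtBbhhAA=4 TtBbhhAa=8 TtBbhhaa=4 TtbbHHAA=4 TtbbHHAa=8 TtbbHHaa=4 TtbbHhAA=8 TtbbHhAa=16 TtbbHhaa=8 TtbbhhAA=4 TtbbhhAa=8 Ttbbhhaa=4 ttBbHHAA=4 ttBbHHAa=8 ttBbHHaa=4 ttBbHhAA=8 ttBbHhAa=16 ttBbHhaa=8 ttBbhhAA=4 ttBbhhAa=8 ttBbhhaa=4 ttbbHHAA=4 ttbbHHAa=8 ttbbHHaa=4 ttbbHhAA=8 ttbbHhAa=16 ttbbHhaa=8 ttbbhhAA=4 ttbbhhAa=8 ttbbhhaa=4
TtbbHhaa hits 8/256; gcd=8; 8÷8/256÷8 = 1/32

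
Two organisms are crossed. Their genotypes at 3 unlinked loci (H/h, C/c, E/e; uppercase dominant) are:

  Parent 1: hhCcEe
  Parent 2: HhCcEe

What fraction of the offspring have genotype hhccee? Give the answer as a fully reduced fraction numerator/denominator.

P(hhccee) = 1/32

hhCcEe gametes: hCE×2, hCe×2, hcE×2, hce×2
HhCcEe gametes: HCE×1, HCe×1, HcE×1, Hce×1, hCE×1, hCe×1, hcE×1, hce×1
hhCcEe×HhCcEe grid (8·8=64): HhCCEE=2 HhCCEe=4 HhCCee=2 HhCcEE=4 HhCcEe=8 HhCcee=4 HhccEE=2 HhccEe=4 Hhccee=2 hhCCEE=2 hhCCEe=4 hhCCee=2 hhCcEE=4 hhCcEe=8 hhCcee=4 hhccEE=2 hhccEe=4 hhccee=2
hhccee hits 2/64; gcd=2; 2÷2/64÷2 = 1/32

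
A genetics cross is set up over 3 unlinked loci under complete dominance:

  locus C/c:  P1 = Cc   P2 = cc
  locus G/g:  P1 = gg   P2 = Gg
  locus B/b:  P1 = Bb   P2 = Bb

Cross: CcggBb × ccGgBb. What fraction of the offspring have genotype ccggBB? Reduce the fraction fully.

CcggBb gametes: CgB×2, Cgb×2, cgB×2, cgb×2
ccGgBb gametes: cGB×2, cGb×2, cgB×2, cgb×2
CcggBb×ccGgBb grid (8·8=64): CcGgBB=4 CcGgBb=8 CcGgbb=4 CcggBB=4 CcggBb=8 Ccggbb=4 ccGgBB=4 ccGgBb=8 ccGgbb=4 ccggBB=4 ccggBb=8 ccggbb=4
ccggBB hits 4/64; gcd=4; 4÷4/64÷4 = 1/16

P(ccggBB) = 1/16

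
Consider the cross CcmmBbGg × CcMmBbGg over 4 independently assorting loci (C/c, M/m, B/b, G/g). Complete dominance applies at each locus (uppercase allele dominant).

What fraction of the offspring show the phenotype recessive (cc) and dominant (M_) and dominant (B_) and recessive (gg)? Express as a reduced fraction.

P(cc M_ B_ gg) = 3/128

CcmmBbGg gametes: CmBG×2, CmBg×2, CmbG×2, Cmbg×2, cmBG×2, cmBg×2, cmbG×2, cmbg×2
CcMmBbGg gametes: CMBG×1, CMBg×1, CMbG×1, CMbg×1, CmBG×1, CmBg×1, CmbG×1, Cmbg×1, cMBG×1, cMBg×1, cMbG×1, cMbg×1, cmBG×1, cmBg×1, cmbG×1, cmbg×1
CcmmBbGg×CcMmBbGg grid (16·16=256): CCMmBBGG=2 CCMmBBGg=4 CCMmBBgg=2 CCMmBbGG=4 CCMmBbGg=8 CCMmBbgg=4 CCMmbbGG=2 CCMmbbGg=4 CCMmbbgg=2 CCmmBBGG=2 CCmmBBGg=4 CCmmBBgg=2 CCmmBbGG=4 CCmmBbGg=8 CCmmBbgg=4 CCmmbbGG=2 CCmmbbGg=4 CCmmbbgg=2 CcMmBBGG=4 CcMmBBGg=8 CcMmBBgg=4 CcMmBbGG=8 CcMmBbGg=16 CcMmBbgg=8 CcMmbbGG=4 CcMmbbGg=8 CcMmbbgg=4 CcmmBBGG=4 CcmmBBGg=8 CcmmBBgg=4 CcmmBbGG=8 CcmmBbGg=16 CcmmBbgg=8 CcmmbbGG=4 CcmmbbGg=8 Ccmmbbgg=4 ccMmBBGG=2 ccMmBBGg=4 ccMmBBgg=2 ccMmBbGG=4 ccMmBbGg=8 ccMmBbgg=4 ccMmbbGG=2 ccMmbbGg=4 ccMmbbgg=2 ccmmBBGG=2 ccmmBBGg=4 ccmmBBgg=2 ccmmBbGG=4 ccmmBbGg=8 ccmmBbgg=4 ccmmbbGG=2 ccmmbbGg=4 ccmmbbgg=2
cc M_ B_ gg hits 6/256; gcd=2; 6÷2/256÷2 = 3/128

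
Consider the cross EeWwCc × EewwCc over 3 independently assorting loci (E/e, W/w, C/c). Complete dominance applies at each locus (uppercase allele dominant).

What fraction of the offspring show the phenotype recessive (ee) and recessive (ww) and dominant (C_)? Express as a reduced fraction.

EeWwCc gametes: EWC×1, EWc×1, EwC×1, Ewc×1, eWC×1, eWc×1, ewC×1, ewc×1
EewwCc gametes: EwC×2, Ewc×2, ewC×2, ewc×2
EeWwCc×EewwCc grid (8·8=64): EEWwCC=2 EEWwCc=4 EEWwcc=2 EEwwCC=2 EEwwCc=4 EEwwcc=2 EeWwCC=4 EeWwCc=8 EeWwcc=4 EewwCC=4 EewwCc=8 Eewwcc=4 eeWwCC=2 eeWwCc=4 eeWwcc=2 eewwCC=2 eewwCc=4 eewwcc=2
ee ww C_ hits 6/64; gcd=2; 6÷2/64÷2 = 3/32

P(ee ww C_) = 3/32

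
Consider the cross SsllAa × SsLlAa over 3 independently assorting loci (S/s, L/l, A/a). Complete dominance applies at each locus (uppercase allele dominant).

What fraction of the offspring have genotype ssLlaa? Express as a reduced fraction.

P(ssLlaa) = 1/32

SsllAa gametes: SlA×2, Sla×2, slA×2, sla×2
SsLlAa gametes: SLA×1, SLa×1, SlA×1, Sla×1, sLA×1, sLa×1, slA×1, sla×1
SsllAa×SsLlAa grid (8·8=64): SSLlAA=2 SSLlAa=4 SSLlaa=2 SSllAA=2 SSllAa=4 SSllaa=2 SsLlAA=4 SsLlAa=8 SsLlaa=4 SsllAA=4 SsllAa=8 Ssllaa=4 ssLlAA=2 ssLlAa=4 ssLlaa=2 ssllAA=2 ssllAa=4 ssllaa=2
ssLlaa hits 2/64; gcd=2; 2÷2/64÷2 = 1/32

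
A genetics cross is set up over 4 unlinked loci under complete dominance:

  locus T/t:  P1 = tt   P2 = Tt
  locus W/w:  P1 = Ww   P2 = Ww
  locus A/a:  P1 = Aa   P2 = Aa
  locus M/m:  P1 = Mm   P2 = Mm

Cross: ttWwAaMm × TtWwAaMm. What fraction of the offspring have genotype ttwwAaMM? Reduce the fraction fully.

ttWwAaMm gametes: tWAM×2, tWAm×2, tWaM×2, tWam×2, twAM×2, twAm×2, twaM×2, twam×2
TtWwAaMm gametes: TWAM×1, TWAm×1, TWaM×1, TWam×1, TwAM×1, TwAm×1, TwaM×1, Twam×1, tWAM×1, tWAm×1, tWaM×1, tWam×1, twAM×1, twAm×1, twaM×1, twam×1
ttWwAaMm×TtWwAaMm grid (16·16=256): TtWWAAMM=2 TtWWAAMm=4 TtWWAAmm=2 TtWWAaMM=4 TtWWAaMm=8 TtWWAamm=4 TtWWaaMM=2 TtWWaaMm=4 TtWWaamm=2 TtWwAAMM=4 TtWwAAMm=8 TtWwAAmm=4 TtWwAaMM=8 TtWwAaMm=16 TtWwAamm=8 TtWwaaMM=4 TtWwaaMm=8 TtWwaamm=4 TtwwAAMM=2 TtwwAAMm=4 TtwwAAmm=2 TtwwAaMM=4 TtwwAaMm=8 TtwwAamm=4 TtwwaaMM=2 TtwwaaMm=4 Ttwwaamm=2 ttWWAAMM=2 ttWWAAMm=4 ttWWAAmm=2 ttWWAaMM=4 ttWWAaMm=8 ttWWAamm=4 ttWWaaMM=2 ttWWaaMm=4 ttWWaamm=2 ttWwAAMM=4 ttWwAAMm=8 ttWwAAmm=4 ttWwAaMM=8 ttWwAaMm=16 ttWwAamm=8 ttWwaaMM=4 ttWwaaMm=8 ttWwaamm=4 ttwwAAMM=2 ttwwAAMm=4 ttwwAAmm=2 ttwwAaMM=4 ttwwAaMm=8 ttwwAamm=4 ttwwaaMM=2 ttwwaaMm=4 ttwwaamm=2
ttwwAaMM hits 4/256; gcd=4; 4÷4/256÷4 = 1/64

P(ttwwAaMM) = 1/64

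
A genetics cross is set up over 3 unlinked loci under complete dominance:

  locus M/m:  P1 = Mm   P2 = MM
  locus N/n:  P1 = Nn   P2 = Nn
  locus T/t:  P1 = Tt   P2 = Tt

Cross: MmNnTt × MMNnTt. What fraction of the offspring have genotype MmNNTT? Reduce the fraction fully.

P(MmNNTT) = 1/32

MmNnTt gametes: MNT×1, MNt×1, MnT×1, Mnt×1, mNT×1, mNt×1, mnT×1, mnt×1
MMNnTt gametes: MNT×2, MNt×2, MnT×2, Mnt×2
MmNnTt×MMNnTt grid (8·8=64): MMNNTT=2 MMNNTt=4 MMNNtt=2 MMNnTT=4 MMNnTt=8 MMNntt=4 MMnnTT=2 MMnnTt=4 MMnntt=2 MmNNTT=2 MmNNTt=4 MmNNtt=2 MmNnTT=4 MmNnTt=8 MmNntt=4 MmnnTT=2 MmnnTt=4 Mmnntt=2
MmNNTT hits 2/64; gcd=2; 2÷2/64÷2 = 1/32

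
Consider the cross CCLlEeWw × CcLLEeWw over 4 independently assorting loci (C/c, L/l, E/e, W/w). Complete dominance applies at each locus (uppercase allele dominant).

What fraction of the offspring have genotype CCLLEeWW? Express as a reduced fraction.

P(CCLLEeWW) = 1/32

CCLlEeWw gametes: CLEW×2, CLEw×2, CLeW×2, CLew×2, ClEW×2, ClEw×2, CleW×2, Clew×2
CcLLEeWw gametes: CLEW×2, CLEw×2, CLeW×2, CLew×2, cLEW×2, cLEw×2, cLeW×2, cLew×2
CCLlEeWw×CcLLEeWw grid (16·16=256): CCLLEEWW=4 CCLLEEWw=8 CCLLEEww=4 CCLLEeWW=8 CCLLEeWw=16 CCLLEeww=8 CCLLeeWW=4 CCLLeeWw=8 CCLLeeww=4 CCLlEEWW=4 CCLlEEWw=8 CCLlEEww=4 CCLlEeWW=8 CCLlEeWw=16 CCLlEeww=8 CCLleeWW=4 CCLleeWw=8 CCLleeww=4 CcLLEEWW=4 CcLLEEWw=8 CcLLEEww=4 CcLLEeWW=8 CcLLEeWw=16 CcLLEeww=8 CcLLeeWW=4 CcLLeeWw=8 CcLLeeww=4 CcLlEEWW=4 CcLlEEWw=8 CcLlEEww=4 CcLlEeWW=8 CcLlEeWw=16 CcLlEeww=8 CcLleeWW=4 CcLleeWw=8 CcLleeww=4
CCLLEeWW hits 8/256; gcd=8; 8÷8/256÷8 = 1/32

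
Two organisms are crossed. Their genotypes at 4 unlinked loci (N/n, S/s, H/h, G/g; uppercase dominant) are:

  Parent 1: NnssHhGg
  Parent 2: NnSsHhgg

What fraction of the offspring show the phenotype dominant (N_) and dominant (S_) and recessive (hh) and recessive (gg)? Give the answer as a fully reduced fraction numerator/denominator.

P(N_ S_ hh gg) = 3/64

NnssHhGg gametes: NsHG×2, NsHg×2, NshG×2, Nshg×2, nsHG×2, nsHg×2, nshG×2, nshg×2
NnSsHhgg gametes: NSHg×2, NShg×2, NsHg×2, Nshg×2, nSHg×2, nShg×2, nsHg×2, nshg×2
NnssHhGg×NnSsHhgg grid (16·16=256): NNSsHHGg=4 NNSsHHgg=4 NNSsHhGg=8 NNSsHhgg=8 NNSshhGg=4 NNSshhgg=4 NNssHHGg=4 NNssHHgg=4 NNssHhGg=8 NNssHhgg=8 NNsshhGg=4 NNsshhgg=4 NnSsHHGg=8 NnSsHHgg=8 NnSsHhGg=16 NnSsHhgg=16 NnSshhGg=8 NnSshhgg=8 NnssHHGg=8 NnssHHgg=8 NnssHhGg=16 NnssHhgg=16 NnsshhGg=8 Nnsshhgg=8 nnSsHHGg=4 nnSsHHgg=4 nnSsHhGg=8 nnSsHhgg=8 nnSshhGg=4 nnSshhgg=4 nnssHHGg=4 nnssHHgg=4 nnssHhGg=8 nnssHhgg=8 nnsshhGg=4 nnsshhgg=4
N_ S_ hh gg hits 12/256; gcd=4; 12÷4/256÷4 = 3/64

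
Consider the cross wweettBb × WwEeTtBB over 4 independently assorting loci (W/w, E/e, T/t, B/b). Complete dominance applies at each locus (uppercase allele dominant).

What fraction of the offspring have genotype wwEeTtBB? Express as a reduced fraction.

P(wwEeTtBB) = 1/16

wweettBb gametes: wetB×8, wetb×8
WwEeTtBB gametes: WETB×2, WEtB×2, WeTB×2, WetB×2, wETB×2, wEtB×2, weTB×2, wetB×2
wweettBb×WwEeTtBB grid (16·16=256): WwEeTtBB=16 WwEeTtBb=16 WwEettBB=16 WwEettBb=16 WweeTtBB=16 WweeTtBb=16 WweettBB=16 WweettBb=16 wwEeTtBB=16 wwEeTtBb=16 wwEettBB=16 wwEettBb=16 wweeTtBB=16 wweeTtBb=16 wweettBB=16 wweettBb=16
wwEeTtBB hits 16/256; gcd=16; 16÷16/256÷16 = 1/16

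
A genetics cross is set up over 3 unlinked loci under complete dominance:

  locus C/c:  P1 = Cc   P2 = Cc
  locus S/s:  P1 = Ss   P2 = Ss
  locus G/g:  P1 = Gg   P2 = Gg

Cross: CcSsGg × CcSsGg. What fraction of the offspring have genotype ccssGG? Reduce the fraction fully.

CcSsGg gametes: CSG×1, CSg×1, CsG×1, Csg×1, cSG×1, cSg×1, csG×1, csg×1
CcSsGg gametes: CSG×1, CSg×1, CsG×1, Csg×1, cSG×1, cSg×1, csG×1, csg×1
CcSsGg×CcSsGg grid (8·8=64): CCSSGG=1 CCSSGg=2 CCSSgg=1 CCSsGG=2 CCSsGg=4 CCSsgg=2 CCssGG=1 CCssGg=2 CCssgg=1 CcSSGG=2 CcSSGg=4 CcSSgg=2 CcSsGG=4 CcSsGg=8 CcSsgg=4 CcssGG=2 CcssGg=4 Ccssgg=2 ccSSGG=1 ccSSGg=2 ccSSgg=1 ccSsGG=2 ccSsGg=4 ccSsgg=2 ccssGG=1 ccssGg=2 ccssgg=1
ccssGG hits 1/64; gcd=1; 1÷1/64÷1 = 1/64

P(ccssGG) = 1/64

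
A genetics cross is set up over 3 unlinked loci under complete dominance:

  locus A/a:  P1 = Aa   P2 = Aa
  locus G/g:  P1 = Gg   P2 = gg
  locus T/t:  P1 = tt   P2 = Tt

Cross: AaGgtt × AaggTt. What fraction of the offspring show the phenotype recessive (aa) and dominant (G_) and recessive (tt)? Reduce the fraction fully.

P(aa G_ tt) = 1/16

AaGgtt gametes: AGt×2, Agt×2, aGt×2, agt×2
AaggTt gametes: AgT×2, Agt×2, agT×2, agt×2
AaGgtt×AaggTt grid (8·8=64): AAGgTt=4 AAGgtt=4 AAggTt=4 AAggtt=4 AaGgTt=8 AaGgtt=8 AaggTt=8 Aaggtt=8 aaGgTt=4 aaGgtt=4 aaggTt=4 aaggtt=4
aa G_ tt hits 4/64; gcd=4; 4÷4/64÷4 = 1/16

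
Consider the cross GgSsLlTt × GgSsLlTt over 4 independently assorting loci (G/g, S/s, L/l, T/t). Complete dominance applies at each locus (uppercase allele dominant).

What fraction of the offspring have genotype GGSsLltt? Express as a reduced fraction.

P(GGSsLltt) = 1/64

GgSsLlTt gametes: GSLT×1, GSLt×1, GSlT×1, GSlt×1, GsLT×1, GsLt×1, GslT×1, Gslt×1, gSLT×1, gSLt×1, gSlT×1, gSlt×1, gsLT×1, gsLt×1, gslT×1, gslt×1
GgSsLlTt gametes: GSLT×1, GSLt×1, GSlT×1, GSlt×1, GsLT×1, GsLt×1, GslT×1, Gslt×1, gSLT×1, gSLt×1, gSlT×1, gSlt×1, gsLT×1, gsLt×1, gslT×1, gslt×1
GgSsLlTt×GgSsLlTt grid (16·16=256): GGSSLLTT=1 GGSSLLTt=2 GGSSLLtt=1 GGSSLlTT=2 GGSSLlTt=4 GGSSLltt=2 GGSSllTT=1 GGSSllTt=2 GGSSlltt=1 GGSsLLTT=2 GGSsLLTt=4 GGSsLLtt=2 GGSsLlTT=4 GGSsLlTt=8 GGSsLltt=4 GGSsllTT=2 GGSsllTt=4 GGSslltt=2 GGssLLTT=1 GGssLLTt=2 GGssLLtt=1 GGssLlTT=2 GGssLlTt=4 GGssLltt=2 GGssllTT=1 GGssllTt=2 GGsslltt=1 GgSSLLTT=2 GgSSLLTt=4 GgSSLLtt=2 GgSSLlTT=4 GgSSLlTt=8 GgSSLltt=4 GgSSllTT=2 GgSSllTt=4 GgSSlltt=2 GgSsLLTT=4 GgSsLLTt=8 GgSsLLtt=4 GgSsLlTT=8 GgSsLlTt=16 GgSsLltt=8 GgSsllTT=4 GgSsllTt=8 GgSslltt=4 GgssLLTT=2 GgssLLTt=4 GgssLLtt=2 GgssLlTT=4 GgssLlTt=8 GgssLltt=4 GgssllTT=2 GgssllTt=4 Ggsslltt=2 ggSSLLTT=1 ggSSLLTt=2 ggSSLLtt=1 ggSSLlTT=2 ggSSLlTt=4 ggSSLltt=2 ggSSllTT=1 ggSSllTt=2 ggSSlltt=1 ggSsLLTT=2 ggSsLLTt=4 ggSsLLtt=2 ggSsLlTT=4 ggSsLlTt=8 ggSsLltt=4 ggSsllTT=2 ggSsllTt=4 ggSslltt=2 ggssLLTT=1 ggssLLTt=2 ggssLLtt=1 ggssLlTT=2 ggssLlTt=4 ggssLltt=2 ggssllTT=1 ggssllTt=2 ggsslltt=1
GGSsLltt hits 4/256; gcd=4; 4÷4/256÷4 = 1/64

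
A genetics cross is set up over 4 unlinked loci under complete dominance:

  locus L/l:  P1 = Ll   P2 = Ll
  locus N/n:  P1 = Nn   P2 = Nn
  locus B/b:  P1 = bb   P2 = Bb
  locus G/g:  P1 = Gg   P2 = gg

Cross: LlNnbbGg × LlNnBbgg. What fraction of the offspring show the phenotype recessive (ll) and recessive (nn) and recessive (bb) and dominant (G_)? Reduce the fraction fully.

LlNnbbGg gametes: LNbG×2, LNbg×2, LnbG×2, Lnbg×2, lNbG×2, lNbg×2, lnbG×2, lnbg×2
LlNnBbgg gametes: LNBg×2, LNbg×2, LnBg×2, Lnbg×2, lNBg×2, lNbg×2, lnBg×2, lnbg×2
LlNnbbGg×LlNnBbgg grid (16·16=256): LLNNBbGg=4 LLNNBbgg=4 LLNNbbGg=4 LLNNbbgg=4 LLNnBbGg=8 LLNnBbgg=8 LLNnbbGg=8 LLNnbbgg=8 LLnnBbGg=4 LLnnBbgg=4 LLnnbbGg=4 LLnnbbgg=4 LlNNBbGg=8 LlNNBbgg=8 LlNNbbGg=8 LlNNbbgg=8 LlNnBbGg=16 LlNnBbgg=16 LlNnbbGg=16 LlNnbbgg=16 LlnnBbGg=8 LlnnBbgg=8 LlnnbbGg=8 Llnnbbgg=8 llNNBbGg=4 llNNBbgg=4 llNNbbGg=4 llNNbbgg=4 llNnBbGg=8 llNnBbgg=8 llNnbbGg=8 llNnbbgg=8 llnnBbGg=4 llnnBbgg=4 llnnbbGg=4 llnnbbgg=4
ll nn bb G_ hits 4/256; gcd=4; 4÷4/256÷4 = 1/64

P(ll nn bb G_) = 1/64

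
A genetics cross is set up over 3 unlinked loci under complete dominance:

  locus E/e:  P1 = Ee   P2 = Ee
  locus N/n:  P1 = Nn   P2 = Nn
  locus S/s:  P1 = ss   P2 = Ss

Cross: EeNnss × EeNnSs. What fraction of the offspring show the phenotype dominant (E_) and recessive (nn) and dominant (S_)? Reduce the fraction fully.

EeNnss gametes: ENs×2, Ens×2, eNs×2, ens×2
EeNnSs gametes: ENS×1, ENs×1, EnS×1, Ens×1, eNS×1, eNs×1, enS×1, ens×1
EeNnss×EeNnSs grid (8·8=64): EENNSs=2 EENNss=2 EENnSs=4 EENnss=4 EEnnSs=2 EEnnss=2 EeNNSs=4 EeNNss=4 EeNnSs=8 EeNnss=8 EennSs=4 Eennss=4 eeNNSs=2 eeNNss=2 eeNnSs=4 eeNnss=4 eennSs=2 eennss=2
E_ nn S_ hits 6/64; gcd=2; 6÷2/64÷2 = 3/32

P(E_ nn S_) = 3/32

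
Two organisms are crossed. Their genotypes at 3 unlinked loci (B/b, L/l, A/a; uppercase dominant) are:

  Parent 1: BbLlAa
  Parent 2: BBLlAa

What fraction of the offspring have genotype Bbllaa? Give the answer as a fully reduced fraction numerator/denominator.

P(Bbllaa) = 1/32

BbLlAa gametes: BLA×1, BLa×1, BlA×1, Bla×1, bLA×1, bLa×1, blA×1, bla×1
BBLlAa gametes: BLA×2, BLa×2, BlA×2, Bla×2
BbLlAa×BBLlAa grid (8·8=64): BBLLAA=2 BBLLAa=4 BBLLaa=2 BBLlAA=4 BBLlAa=8 BBLlaa=4 BBllAA=2 BBllAa=4 BBllaa=2 BbLLAA=2 BbLLAa=4 BbLLaa=2 BbLlAA=4 BbLlAa=8 BbLlaa=4 BbllAA=2 BbllAa=4 Bbllaa=2
Bbllaa hits 2/64; gcd=2; 2÷2/64÷2 = 1/32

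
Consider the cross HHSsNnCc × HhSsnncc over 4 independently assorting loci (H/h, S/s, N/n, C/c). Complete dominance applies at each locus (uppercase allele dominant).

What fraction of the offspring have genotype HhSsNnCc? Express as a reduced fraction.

P(HhSsNnCc) = 1/16

HHSsNnCc gametes: HSNC×2, HSNc×2, HSnC×2, HSnc×2, HsNC×2, HsNc×2, HsnC×2, Hsnc×2
HhSsnncc gametes: HSnc×4, Hsnc×4, hSnc×4, hsnc×4
HHSsNnCc×HhSsnncc grid (16·16=256): HHSSNnCc=8 HHSSNncc=8 HHSSnnCc=8 HHSSnncc=8 HHSsNnCc=16 HHSsNncc=16 HHSsnnCc=16 HHSsnncc=16 HHssNnCc=8 HHssNncc=8 HHssnnCc=8 HHssnncc=8 HhSSNnCc=8 HhSSNncc=8 HhSSnnCc=8 HhSSnncc=8 HhSsNnCc=16 HhSsNncc=16 HhSsnnCc=16 HhSsnncc=16 HhssNnCc=8 HhssNncc=8 HhssnnCc=8 Hhssnncc=8
HhSsNnCc hits 16/256; gcd=16; 16÷16/256÷16 = 1/16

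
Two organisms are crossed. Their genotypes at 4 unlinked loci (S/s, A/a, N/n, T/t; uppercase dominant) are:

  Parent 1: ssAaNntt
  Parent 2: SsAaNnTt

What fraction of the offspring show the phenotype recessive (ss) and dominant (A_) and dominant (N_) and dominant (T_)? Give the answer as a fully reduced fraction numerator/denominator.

P(ss A_ N_ T_) = 9/64

ssAaNntt gametes: sANt×4, sAnt×4, saNt×4, sant×4
SsAaNnTt gametes: SANT×1, SANt×1, SAnT×1, SAnt×1, SaNT×1, SaNt×1, SanT×1, Sant×1, sANT×1, sANt×1, sAnT×1, sAnt×1, saNT×1, saNt×1, sanT×1, sant×1
ssAaNntt×SsAaNnTt grid (16·16=256): SsAANNTt=4 SsAANNtt=4 SsAANnTt=8 SsAANntt=8 SsAAnnTt=4 SsAAnntt=4 SsAaNNTt=8 SsAaNNtt=8 SsAaNnTt=16 SsAaNntt=16 SsAannTt=8 SsAanntt=8 SsaaNNTt=4 SsaaNNtt=4 SsaaNnTt=8 SsaaNntt=8 SsaannTt=4 Ssaanntt=4 ssAANNTt=4 ssAANNtt=4 ssAANnTt=8 ssAANntt=8 ssAAnnTt=4 ssAAnntt=4 ssAaNNTt=8 ssAaNNtt=8 ssAaNnTt=16 ssAaNntt=16 ssAannTt=8 ssAanntt=8 ssaaNNTt=4 ssaaNNtt=4 ssaaNnTt=8 ssaaNntt=8 ssaannTt=4 ssaanntt=4
ss A_ N_ T_ hits 36/256; gcd=4; 36÷4/256÷4 = 9/64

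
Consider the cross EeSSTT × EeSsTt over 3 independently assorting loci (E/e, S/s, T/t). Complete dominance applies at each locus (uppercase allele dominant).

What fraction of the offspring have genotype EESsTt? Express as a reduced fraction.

P(EESsTt) = 1/16

EeSSTT gametes: EST×4, eST×4
EeSsTt gametes: EST×1, ESt×1, EsT×1, Est×1, eST×1, eSt×1, esT×1, est×1
EeSSTT×EeSsTt grid (8·8=64): EESSTT=4 EESSTt=4 EESsTT=4 EESsTt=4 EeSSTT=8 EeSSTt=8 EeSsTT=8 EeSsTt=8 eeSSTT=4 eeSSTt=4 eeSsTT=4 eeSsTt=4
EESsTt hits 4/64; gcd=4; 4÷4/64÷4 = 1/16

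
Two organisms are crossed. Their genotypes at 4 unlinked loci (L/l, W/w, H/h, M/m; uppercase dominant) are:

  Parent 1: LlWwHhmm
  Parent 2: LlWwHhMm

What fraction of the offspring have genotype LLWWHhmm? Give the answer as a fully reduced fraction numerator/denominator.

LlWwHhmm gametes: LWHm×2, LWhm×2, LwHm×2, Lwhm×2, lWHm×2, lWhm×2, lwHm×2, lwhm×2
LlWwHhMm gametes: LWHM×1, LWHm×1, LWhM×1, LWhm×1, LwHM×1, LwHm×1, LwhM×1, Lwhm×1, lWHM×1, lWHm×1, lWhM×1, lWhm×1, lwHM×1, lwHm×1, lwhM×1, lwhm×1
LlWwHhmm×LlWwHhMm grid (16·16=256): LLWWHHMm=2 LLWWHHmm=2 LLWWHhMm=4 LLWWHhmm=4 LLWWhhMm=2 LLWWhhmm=2 LLWwHHMm=4 LLWwHHmm=4 LLWwHhMm=8 LLWwHhmm=8 LLWwhhMm=4 LLWwhhmm=4 LLwwHHMm=2 LLwwHHmm=2 LLwwHhMm=4 LLwwHhmm=4 LLwwhhMm=2 LLwwhhmm=2 LlWWHHMm=4 LlWWHHmm=4 LlWWHhMm=8 LlWWHhmm=8 LlWWhhMm=4 LlWWhhmm=4 LlWwHHMm=8 LlWwHHmm=8 LlWwHhMm=16 LlWwHhmm=16 LlWwhhMm=8 LlWwhhmm=8 LlwwHHMm=4 LlwwHHmm=4 LlwwHhMm=8 LlwwHhmm=8 LlwwhhMm=4 Llwwhhmm=4 llWWHHMm=2 llWWHHmm=2 llWWHhMm=4 llWWHhmm=4 llWWhhMm=2 llWWhhmm=2 llWwHHMm=4 llWwHHmm=4 llWwHhMm=8 llWwHhmm=8 llWwhhMm=4 llWwhhmm=4 llwwHHMm=2 llwwHHmm=2 llwwHhMm=4 llwwHhmm=4 llwwhhMm=2 llwwhhmm=2
LLWWHhmm hits 4/256; gcd=4; 4÷4/256÷4 = 1/64

P(LLWWHhmm) = 1/64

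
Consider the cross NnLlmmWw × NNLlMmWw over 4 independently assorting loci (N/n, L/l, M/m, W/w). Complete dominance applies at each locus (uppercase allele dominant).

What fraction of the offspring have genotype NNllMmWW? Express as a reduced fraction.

P(NNllMmWW) = 1/64

NnLlmmWw gametes: NLmW×2, NLmw×2, NlmW×2, Nlmw×2, nLmW×2, nLmw×2, nlmW×2, nlmw×2
NNLlMmWw gametes: NLMW×2, NLMw×2, NLmW×2, NLmw×2, NlMW×2, NlMw×2, NlmW×2, Nlmw×2
NnLlmmWw×NNLlMmWw grid (16·16=256): NNLLMmWW=4 NNLLMmWw=8 NNLLMmww=4 NNLLmmWW=4 NNLLmmWw=8 NNLLmmww=4 NNLlMmWW=8 NNLlMmWw=16 NNLlMmww=8 NNLlmmWW=8 NNLlmmWw=16 NNLlmmww=8 NNllMmWW=4 NNllMmWw=8 NNllMmww=4 NNllmmWW=4 NNllmmWw=8 NNllmmww=4 NnLLMmWW=4 NnLLMmWw=8 NnLLMmww=4 NnLLmmWW=4 NnLLmmWw=8 NnLLmmww=4 NnLlMmWW=8 NnLlMmWw=16 NnLlMmww=8 NnLlmmWW=8 NnLlmmWw=16 NnLlmmww=8 NnllMmWW=4 NnllMmWw=8 NnllMmww=4 NnllmmWW=4 NnllmmWw=8 Nnllmmww=4
NNllMmWW hits 4/256; gcd=4; 4÷4/256÷4 = 1/64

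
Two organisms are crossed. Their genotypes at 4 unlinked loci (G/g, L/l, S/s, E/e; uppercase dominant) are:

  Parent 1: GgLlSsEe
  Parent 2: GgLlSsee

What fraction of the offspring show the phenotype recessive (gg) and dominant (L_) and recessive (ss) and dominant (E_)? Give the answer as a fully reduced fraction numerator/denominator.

GgLlSsEe gametes: GLSE×1, GLSe×1, GLsE×1, GLse×1, GlSE×1, GlSe×1, GlsE×1, Glse×1, gLSE×1, gLSe×1, gLsE×1, gLse×1, glSE×1, glSe×1, glsE×1, glse×1
GgLlSsee gametes: GLSe×2, GLse×2, GlSe×2, Glse×2, gLSe×2, gLse×2, glSe×2, glse×2
GgLlSsEe×GgLlSsee grid (16·16=256): GGLLSSEe=2 GGLLSSee=2 GGLLSsEe=4 GGLLSsee=4 GGLLssEe=2 GGLLssee=2 GGLlSSEe=4 GGLlSSee=4 GGLlSsEe=8 GGLlSsee=8 GGLlssEe=4 GGLlssee=4 GGllSSEe=2 GGllSSee=2 GGllSsEe=4 GGllSsee=4 GGllssEe=2 GGllssee=2 GgLLSSEe=4 GgLLSSee=4 GgLLSsEe=8 GgLLSsee=8 GgLLssEe=4 GgLLssee=4 GgLlSSEe=8 GgLlSSee=8 GgLlSsEe=16 GgLlSsee=16 GgLlssEe=8 GgLlssee=8 GgllSSEe=4 GgllSSee=4 GgllSsEe=8 GgllSsee=8 GgllssEe=4 Ggllssee=4 ggLLSSEe=2 ggLLSSee=2 ggLLSsEe=4 ggLLSsee=4 ggLLssEe=2 ggLLssee=2 ggLlSSEe=4 ggLlSSee=4 ggLlSsEe=8 ggLlSsee=8 ggLlssEe=4 ggLlssee=4 ggllSSEe=2 ggllSSee=2 ggllSsEe=4 ggllSsee=4 ggllssEe=2 ggllssee=2
gg L_ ss E_ hits 6/256; gcd=2; 6÷2/256÷2 = 3/128

P(gg L_ ss E_) = 3/128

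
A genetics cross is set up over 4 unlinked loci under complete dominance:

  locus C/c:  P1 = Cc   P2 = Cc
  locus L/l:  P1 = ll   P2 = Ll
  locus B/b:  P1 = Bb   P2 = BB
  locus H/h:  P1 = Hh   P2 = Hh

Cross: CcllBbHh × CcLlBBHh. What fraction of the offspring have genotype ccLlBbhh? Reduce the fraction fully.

CcllBbHh gametes: ClBH×2, ClBh×2, ClbH×2, Clbh×2, clBH×2, clBh×2, clbH×2, clbh×2
CcLlBBHh gametes: CLBH×2, CLBh×2, ClBH×2, ClBh×2, cLBH×2, cLBh×2, clBH×2, clBh×2
CcllBbHh×CcLlBBHh grid (16·16=256): CCLlBBHH=4 CCLlBBHh=8 CCLlBBhh=4 CCLlBbHH=4 CCLlBbHh=8 CCLlBbhh=4 CCllBBHH=4 CCllBBHh=8 CCllBBhh=4 CCllBbHH=4 CCllBbHh=8 CCllBbhh=4 CcLlBBHH=8 CcLlBBHh=16 CcLlBBhh=8 CcLlBbHH=8 CcLlBbHh=16 CcLlBbhh=8 CcllBBHH=8 CcllBBHh=16 CcllBBhh=8 CcllBbHH=8 CcllBbHh=16 CcllBbhh=8 ccLlBBHH=4 ccLlBBHh=8 ccLlBBhh=4 ccLlBbHH=4 ccLlBbHh=8 ccLlBbhh=4 ccllBBHH=4 ccllBBHh=8 ccllBBhh=4 ccllBbHH=4 ccllBbHh=8 ccllBbhh=4
ccLlBbhh hits 4/256; gcd=4; 4÷4/256÷4 = 1/64

P(ccLlBbhh) = 1/64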